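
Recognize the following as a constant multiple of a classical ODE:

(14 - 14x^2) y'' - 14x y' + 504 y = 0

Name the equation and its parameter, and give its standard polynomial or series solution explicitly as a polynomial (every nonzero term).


All three coefficients share the factor 14; dividing through by 14 gives  (1 - x^2) y'' - x y' + 36 y = 0.
This matches the Chebyshev equation (1 - x^2) y'' - x y' + n^2 y = 0 (note the -x y' term, not -2x y') with n^2 = 36, so n = 6; the polynomial solution is T_6(x).
With y = sum_k a_k x^k, matching x^k gives (k+2)(k+1) a_{k+2} = (k^2 - n^2) a_k = (k - 6)(k + 6) a_k. The right side vanishes at k = 6, so the series with the parity of 6 terminates at degree 6.
Standard normalization: leading coefficient of T_n is 2^(n-1), so a_6 = 2^5 = 32. Work downward with a_k = (k+1)(k+2) a_{k+2} / ((k - 6)(k + 6)):
  a_4 = (5)(6)(32) / ((4 - 6)(4 + 6)) = 960/(-20) = -48
  a_2 = (3)(4)(-48) / ((2 - 6)(2 + 6)) = -576/(-32) = 18
  a_0 = (1)(2)(18) / ((0 - 6)(0 + 6)) = 36/(-36) = -1
Hence T_6(x) = 32 x^6 - 48 x^4 + 18 x^2 - 1.

T_6(x); series = 32 x^6 - 48 x^4 + 18 x^2 - 1


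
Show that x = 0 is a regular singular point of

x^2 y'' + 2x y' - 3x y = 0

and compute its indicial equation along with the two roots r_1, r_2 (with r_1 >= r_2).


Divide by x^2 to reach normal form y'' + P_1(x) y' + P_2(x) y = 0 with P_1(x) = 2/x and P_2(x) = -3/x.
x = 0 is a singular point because the y'-coefficient 2/x has a pole at x = 0 and the y-coefficient -3/x has a pole at x = 0.
It is a regular singular point because x P_1(x) = p(x) = 2 and x^2 P_2(x) = q(x) = -3x are polynomials, hence analytic at x = 0.
p(0) = 2,  q(0) = 0.
Indicial equation: r(r-1) + p(0) r + q(0) = 0, i.e. r^2 + (p(0) - 1) r + q(0) = 0, i.e. r^2 + 1 r = 0.
Discriminant: (1)^2 - 4(0) = 1, so r = (-1 ± 1)/2.
Solving: r_1 = 0, r_2 = -1.

indicial: r^2 + 1 r = 0; roots r_1 = 0, r_2 = -1


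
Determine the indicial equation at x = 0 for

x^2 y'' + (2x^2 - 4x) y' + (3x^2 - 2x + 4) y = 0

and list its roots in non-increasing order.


Divide by x^2 to reach normal form y'' + P_1(x) y' + P_2(x) y = 0 with P_1(x) = 2 - 4/x and P_2(x) = 3 - 2/x + 4/x^2.
x = 0 is a singular point because the y'-coefficient 2 - 4/x has a pole at x = 0 and the y-coefficient 3 - 2/x + 4/x^2 has a pole at x = 0.
It is a regular singular point because x P_1(x) = p(x) = 2x - 4 and x^2 P_2(x) = q(x) = 3x^2 - 2x + 4 are polynomials, hence analytic at x = 0.
p(0) = -4,  q(0) = 4.
Indicial equation: r(r-1) + p(0) r + q(0) = 0, i.e. r^2 + (p(0) - 1) r + q(0) = 0, i.e. r^2 - 5 r + 4 = 0.
Discriminant: (-5)^2 - 4(4) = 9, so r = (5 ± 3)/2.
Solving: r_1 = 4, r_2 = 1.

indicial: r^2 - 5 r + 4 = 0; roots r_1 = 4, r_2 = 1


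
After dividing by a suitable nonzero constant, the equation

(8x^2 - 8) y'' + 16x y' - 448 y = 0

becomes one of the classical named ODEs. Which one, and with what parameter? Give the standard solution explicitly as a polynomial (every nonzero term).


All three coefficients share the factor -8; dividing through by -8 gives  (1 - x^2) y'' - 2x y' + 56 y = 0.
This matches the Legendre equation (1 - x^2) y'' - 2x y' + n(n+1) y = 0 (note the -2x y' term) with n(n+1) = 56, so n = 7; the polynomial solution is P_7(x).
With y = sum_k a_k x^k, matching x^k gives (k+2)(k+1) a_{k+2} = [k(k+1) - n(n+1)] a_k = (k - 7)(k + 8) a_k. The right side vanishes at k = 7, so the series with the parity of 7 terminates at degree 7.
Standard normalization (P_n(1) = 1): leading coefficient (2n)!/(2^n (n!)^2) = 87178291200/(128*25401600) = 429/16, so a_7 = 429/16. Work downward with a_k = (k+1)(k+2) a_{k+2} / ((k - 7)(k + 8)):
  a_5 = (6)(7)(429/16) / ((5 - 7)(5 + 8)) = (9009/8)/(-26) = -693/16
  a_3 = (4)(5)(-693/16) / ((3 - 7)(3 + 8)) = (-3465/4)/(-44) = 315/16
  a_1 = (2)(3)(315/16) / ((1 - 7)(1 + 8)) = (945/8)/(-54) = -35/16
Hence P_7(x) = 429 x^7/16 - 693 x^5/16 + 315 x^3/16 - 35 x/16.

P_7(x); series = 429 x^7/16 - 693 x^5/16 + 315 x^3/16 - 35 x/16


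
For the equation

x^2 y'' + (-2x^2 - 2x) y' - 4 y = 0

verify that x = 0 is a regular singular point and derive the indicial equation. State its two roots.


Divide by x^2 to reach normal form y'' + P_1(x) y' + P_2(x) y = 0 with P_1(x) = -2 - 2/x and P_2(x) = -4/x^2.
x = 0 is a singular point because the y'-coefficient -2 - 2/x has a pole at x = 0 and the y-coefficient -4/x^2 has a pole at x = 0.
It is a regular singular point because x P_1(x) = p(x) = -2x - 2 and x^2 P_2(x) = q(x) = -4 are polynomials, hence analytic at x = 0.
p(0) = -2,  q(0) = -4.
Indicial equation: r(r-1) + p(0) r + q(0) = 0, i.e. r^2 + (p(0) - 1) r + q(0) = 0, i.e. r^2 - 3 r - 4 = 0.
Discriminant: (-3)^2 - 4(-4) = 25, so r = (3 ± 5)/2.
Solving: r_1 = 4, r_2 = -1.

indicial: r^2 - 3 r - 4 = 0; roots r_1 = 4, r_2 = -1


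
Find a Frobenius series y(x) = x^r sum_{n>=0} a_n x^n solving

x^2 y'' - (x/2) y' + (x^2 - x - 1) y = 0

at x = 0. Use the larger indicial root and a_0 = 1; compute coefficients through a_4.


Write in Frobenius form y'' + (p(x)/x) y' + (q(x)/x^2) y = 0:
  p(x) = -1/2,  q(x) = x^2 - x - 1.
Indicial equation: r(r-1) + (-1/2) r + (-1) = 0 -> roots r_1 = 2, r_2 = -1/2.
Take r = r_1 = 2. Let y(x) = x^r sum_{n>=0} a_n x^n with a_0 = 1.
Substitute y = x^r sum a_n x^n and match x^{r+n}. The recurrence is
  D(n) a_n - 1 a_{n-1} + 1 a_{n-2} = 0,  where D(n) = (r+n)(r+n-1) + (-1/2)(r+n) + (-1).
  a_n = [1 a_{n-1} - 1 a_{n-2}] / D(n).
Since the indicial polynomial factors as (r - r_1)(r - r_2), D(n) = (r_1 + n - r_1)(r_1 + n - r_2) = n(n + 5/2).
Evaluating step by step (a_0 = 1):
  n = 1: D(1) = 1(1 + 5/2) = 7/2; numerator = 1(1) = 1; a_1 = (1)/(7/2) = 2/7
  n = 2: D(2) = 2(2 + 5/2) = 9; numerator = 1(2/7) - 1(1) = -5/7; a_2 = (-5/7)/(9) = -5/63
  n = 3: D(3) = 3(3 + 5/2) = 33/2; numerator = 1(-5/63) - 1(2/7) = -23/63; a_3 = (-23/63)/(33/2) = -46/2079
  n = 4: D(4) = 4(4 + 5/2) = 26; numerator = 1(-46/2079) - 1(-5/63) = 17/297; a_4 = (17/297)/(26) = 17/7722

r = 2; a_0 = 1; a_1 = 2/7; a_2 = -5/63; a_3 = -46/2079; a_4 = 17/7722


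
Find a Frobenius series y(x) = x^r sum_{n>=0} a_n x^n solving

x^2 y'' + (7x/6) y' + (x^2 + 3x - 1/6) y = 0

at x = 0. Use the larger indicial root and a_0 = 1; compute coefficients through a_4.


Write in Frobenius form y'' + (p(x)/x) y' + (q(x)/x^2) y = 0:
  p(x) = 7/6,  q(x) = x^2 + 3x - 1/6.
Indicial equation: r(r-1) + (7/6) r + (-1/6) = 0 -> roots r_1 = 1/3, r_2 = -1/2.
Take r = r_1 = 1/3. Let y(x) = x^r sum_{n>=0} a_n x^n with a_0 = 1.
Substitute y = x^r sum a_n x^n and match x^{r+n}. The recurrence is
  D(n) a_n + 3 a_{n-1} + 1 a_{n-2} = 0,  where D(n) = (r+n)(r+n-1) + (7/6)(r+n) + (-1/6).
  a_n = [-3 a_{n-1} - 1 a_{n-2}] / D(n).
Since the indicial polynomial factors as (r - r_1)(r - r_2), D(n) = (r_1 + n - r_1)(r_1 + n - r_2) = n(n + 5/6).
Evaluating step by step (a_0 = 1):
  n = 1: D(1) = 1(1 + 5/6) = 11/6; numerator = -3(1) = -3; a_1 = (-3)/(11/6) = -18/11
  n = 2: D(2) = 2(2 + 5/6) = 17/3; numerator = -3(-18/11) - 1(1) = 43/11; a_2 = (43/11)/(17/3) = 129/187
  n = 3: D(3) = 3(3 + 5/6) = 23/2; numerator = -3(129/187) - 1(-18/11) = -81/187; a_3 = (-81/187)/(23/2) = -162/4301
  n = 4: D(4) = 4(4 + 5/6) = 58/3; numerator = -3(-162/4301) - 1(129/187) = -2481/4301; a_4 = (-2481/4301)/(58/3) = -7443/249458

r = 1/3; a_0 = 1; a_1 = -18/11; a_2 = 129/187; a_3 = -162/4301; a_4 = -7443/249458


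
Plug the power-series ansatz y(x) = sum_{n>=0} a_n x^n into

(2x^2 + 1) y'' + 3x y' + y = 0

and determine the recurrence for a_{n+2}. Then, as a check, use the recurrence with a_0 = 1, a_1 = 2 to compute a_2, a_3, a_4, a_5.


Substitute y = sum_n a_n x^n.
(1 + 2 x^2) y'' contributes (n+2)(n+1) a_{n+2} + 2 n(n-1) a_n at x^n.
3 x y'(x) contributes 3 n a_n at x^n.
y(x) contributes 1 a_n at x^n.
Matching x^n: (n+2)(n+1) a_{n+2} + (2 n(n-1) + 3 n + 1) a_n = 0.
Thus a_{n+2} = (-2 n(n-1) - 3 n - 1) / ((n+1)(n+2)) * a_n.

Check with a_0 = 1, a_1 = 2 (apply the recurrence for n = 0, 1, 2, 3): a_0 = 1, a_1 = 2, a_2 = -1/2, a_3 = -4/3, a_4 = 11/24, a_5 = 22/15.

a_(n+2) = (-2 n(n-1) - 3 n - 1) / ((n+1)(n+2)) * a_n; check: a_0 = 1, a_1 = 2, a_2 = -1/2, a_3 = -4/3, a_4 = 11/24, a_5 = 22/15


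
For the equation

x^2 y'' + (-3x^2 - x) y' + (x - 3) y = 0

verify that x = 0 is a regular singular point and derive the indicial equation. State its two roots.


Divide by x^2 to reach normal form y'' + P_1(x) y' + P_2(x) y = 0 with P_1(x) = -3 - 1/x and P_2(x) = 1/x - 3/x^2.
x = 0 is a singular point because the y'-coefficient -3 - 1/x has a pole at x = 0 and the y-coefficient 1/x - 3/x^2 has a pole at x = 0.
It is a regular singular point because x P_1(x) = p(x) = -3x - 1 and x^2 P_2(x) = q(x) = x - 3 are polynomials, hence analytic at x = 0.
p(0) = -1,  q(0) = -3.
Indicial equation: r(r-1) + p(0) r + q(0) = 0, i.e. r^2 + (p(0) - 1) r + q(0) = 0, i.e. r^2 - 2 r - 3 = 0.
Discriminant: (-2)^2 - 4(-3) = 16, so r = (2 ± 4)/2.
Solving: r_1 = 3, r_2 = -1.

indicial: r^2 - 2 r - 3 = 0; roots r_1 = 3, r_2 = -1


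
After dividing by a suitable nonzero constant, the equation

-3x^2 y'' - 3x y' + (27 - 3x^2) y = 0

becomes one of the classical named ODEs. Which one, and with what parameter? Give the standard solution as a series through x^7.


All three coefficients share the factor -3; dividing through by -3 gives  x^2 y'' + x y' + (x^2 - 9) y = 0.
This matches the Bessel equation x^2 y'' + x y' + (x^2 - nu^2) y = 0 with nu^2 = 9, so nu = 3; the solution bounded at x = 0 is J_3(x).
Frobenius at x = 0: indicial roots ±nu; for r = nu the recurrence k(k + 2nu) c_k = -c_{k-2} gives the standard series J_nu(x) = sum_{k>=0} (-1)^k / (k! (k+nu)!) (x/2)^(2k+nu). Evaluate the first 3 terms:
  k = 0: (-1)^0 / (0! * 3! * 2^3) x^3 = 1/(1*6*8) x^3 = (1/48) x^3
  k = 1: (-1)^1 / (1! * 4! * 2^5) x^5 = -1/(1*24*32) x^5 = (-1/768) x^5
  k = 2: (-1)^2 / (2! * 5! * 2^7) x^7 = 1/(2*120*128) x^7 = (1/30720) x^7
Hence J_3(x) = x^7/30720 - x^5/768 + x^3/48 + ....

J_3(x); series = x^7/30720 - x^5/768 + x^3/48


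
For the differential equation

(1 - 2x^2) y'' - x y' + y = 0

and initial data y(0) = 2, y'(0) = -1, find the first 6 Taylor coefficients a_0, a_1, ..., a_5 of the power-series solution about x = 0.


Ansatz: y(x) = sum_{n>=0} a_n x^n, so y'(x) = sum_{n>=1} n a_n x^(n-1) and y''(x) = sum_{n>=2} n(n-1) a_n x^(n-2).
Substitute into P(x) y'' + Q(x) y' + R(x) y = 0 with P(x) = 1 - 2x^2, Q(x) = -x, R(x) = 1, and match powers of x.
Initial conditions: a_0 = 2, a_1 = -1.
Setting the coefficient of each power of x to zero and solving order by order (substituting the coefficients already found):
  x^0: 2 a_2 + a_0 = 0  ->  2 a_2 = -a_0 = -2  ->  a_2 = -1
  x^1: 6 a_3 = 0  ->  a_3 = 0
  x^2: 12 a_4 - 5 a_2 = 0  ->  12 a_4 = 5 a_2 = -5  ->  a_4 = -5/12
  x^3: 20 a_5 - 14 a_3 = 0  ->  20 a_5 = 14 a_3 = 0  ->  a_5 = 0
Truncated series: y(x) = 2 - x - x^2 - (5/12) x^4 + O(x^6).

a_0 = 2; a_1 = -1; a_2 = -1; a_3 = 0; a_4 = -5/12; a_5 = 0


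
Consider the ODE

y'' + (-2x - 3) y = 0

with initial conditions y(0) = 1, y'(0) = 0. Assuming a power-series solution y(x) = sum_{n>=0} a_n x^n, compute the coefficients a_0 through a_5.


Ansatz: y(x) = sum_{n>=0} a_n x^n, so y'(x) = sum_{n>=1} n a_n x^(n-1) and y''(x) = sum_{n>=2} n(n-1) a_n x^(n-2).
Substitute into P(x) y'' + Q(x) y' + R(x) y = 0 with P(x) = 1, Q(x) = 0, R(x) = -2x - 3, and match powers of x.
Initial conditions: a_0 = 1, a_1 = 0.
Setting the coefficient of each power of x to zero and solving order by order (substituting the coefficients already found):
  x^0: 2 a_2 - 3 a_0 = 0  ->  2 a_2 = 3 a_0 = 3  ->  a_2 = 3/2
  x^1: 6 a_3 - 3 a_1 - 2 a_0 = 0  ->  6 a_3 = 3 a_1 + 2 a_0 = 2  ->  a_3 = 1/3
  x^2: 12 a_4 - 3 a_2 - 2 a_1 = 0  ->  12 a_4 = 3 a_2 + 2 a_1 = 9/2  ->  a_4 = 3/8
  x^3: 20 a_5 - 3 a_3 - 2 a_2 = 0  ->  20 a_5 = 3 a_3 + 2 a_2 = 4  ->  a_5 = 1/5
Truncated series: y(x) = 1 + (3/2) x^2 + (1/3) x^3 + (3/8) x^4 + (1/5) x^5 + O(x^6).

a_0 = 1; a_1 = 0; a_2 = 3/2; a_3 = 1/3; a_4 = 3/8; a_5 = 1/5


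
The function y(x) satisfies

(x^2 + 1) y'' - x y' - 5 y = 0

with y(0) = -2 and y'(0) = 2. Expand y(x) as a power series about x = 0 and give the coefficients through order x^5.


Ansatz: y(x) = sum_{n>=0} a_n x^n, so y'(x) = sum_{n>=1} n a_n x^(n-1) and y''(x) = sum_{n>=2} n(n-1) a_n x^(n-2).
Substitute into P(x) y'' + Q(x) y' + R(x) y = 0 with P(x) = x^2 + 1, Q(x) = -x, R(x) = -5, and match powers of x.
Initial conditions: a_0 = -2, a_1 = 2.
Setting the coefficient of each power of x to zero and solving order by order (substituting the coefficients already found):
  x^0: 2 a_2 - 5 a_0 = 0  ->  2 a_2 = 5 a_0 = -10  ->  a_2 = -5
  x^1: 6 a_3 - 6 a_1 = 0  ->  6 a_3 = 6 a_1 = 12  ->  a_3 = 2
  x^2: 12 a_4 - 5 a_2 = 0  ->  12 a_4 = 5 a_2 = -25  ->  a_4 = -25/12
  x^3: 20 a_5 - 2 a_3 = 0  ->  20 a_5 = 2 a_3 = 4  ->  a_5 = 1/5
Truncated series: y(x) = -2 + 2 x - 5 x^2 + 2 x^3 - (25/12) x^4 + (1/5) x^5 + O(x^6).

a_0 = -2; a_1 = 2; a_2 = -5; a_3 = 2; a_4 = -25/12; a_5 = 1/5


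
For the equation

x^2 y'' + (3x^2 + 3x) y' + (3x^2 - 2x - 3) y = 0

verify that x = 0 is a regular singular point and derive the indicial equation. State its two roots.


Divide by x^2 to reach normal form y'' + P_1(x) y' + P_2(x) y = 0 with P_1(x) = 3 + 3/x and P_2(x) = 3 - 2/x - 3/x^2.
x = 0 is a singular point because the y'-coefficient 3 + 3/x has a pole at x = 0 and the y-coefficient 3 - 2/x - 3/x^2 has a pole at x = 0.
It is a regular singular point because x P_1(x) = p(x) = 3x + 3 and x^2 P_2(x) = q(x) = 3x^2 - 2x - 3 are polynomials, hence analytic at x = 0.
p(0) = 3,  q(0) = -3.
Indicial equation: r(r-1) + p(0) r + q(0) = 0, i.e. r^2 + (p(0) - 1) r + q(0) = 0, i.e. r^2 + 2 r - 3 = 0.
Discriminant: (2)^2 - 4(-3) = 16, so r = (-2 ± 4)/2.
Solving: r_1 = 1, r_2 = -3.

indicial: r^2 + 2 r - 3 = 0; roots r_1 = 1, r_2 = -3


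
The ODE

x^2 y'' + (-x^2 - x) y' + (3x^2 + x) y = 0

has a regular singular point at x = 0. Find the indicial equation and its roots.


Divide by x^2 to reach normal form y'' + P_1(x) y' + P_2(x) y = 0 with P_1(x) = -1 - 1/x and P_2(x) = 3 + 1/x.
x = 0 is a singular point because the y'-coefficient -1 - 1/x has a pole at x = 0 and the y-coefficient 3 + 1/x has a pole at x = 0.
It is a regular singular point because x P_1(x) = p(x) = -x - 1 and x^2 P_2(x) = q(x) = 3x^2 + x are polynomials, hence analytic at x = 0.
p(0) = -1,  q(0) = 0.
Indicial equation: r(r-1) + p(0) r + q(0) = 0, i.e. r^2 + (p(0) - 1) r + q(0) = 0, i.e. r^2 - 2 r = 0.
Discriminant: (-2)^2 - 4(0) = 4, so r = (2 ± 2)/2.
Solving: r_1 = 2, r_2 = 0.

indicial: r^2 - 2 r = 0; roots r_1 = 2, r_2 = 0


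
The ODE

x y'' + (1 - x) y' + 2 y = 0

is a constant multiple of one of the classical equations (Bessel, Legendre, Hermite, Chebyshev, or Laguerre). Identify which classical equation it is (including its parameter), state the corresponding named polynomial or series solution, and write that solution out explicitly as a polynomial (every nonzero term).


The equation is already in a standard form:  x y'' + (1 - x) y' + 2 y = 0.
This matches the Laguerre equation x y'' + (1 - x) y' + n y = 0 with n = 2; the polynomial solution is L_2(x).
With y = sum_k a_k x^k, matching x^k gives (k+1)k a_{k+1} + (k+1) a_{k+1} - k a_k + n a_k = 0, i.e. (k+1)^2 a_{k+1} = (k - n) a_k = (k - 2) a_k. The right side vanishes at k = 2, so the series terminates at degree 2.
Standard normalization L_n(0) = 1 gives a_0 = 1. Work upward with a_{k+1} = (k - 2) a_k / (k+1)^2:
  a_1 = (0 - 2)(1) / 1^2 = -2/1 = -2
  a_2 = (1 - 2)(-2) / 2^2 = 2/4 = 1/2
Hence L_2(x) = x^2/2 - 2 x + 1.

L_2(x); series = x^2/2 - 2 x + 1


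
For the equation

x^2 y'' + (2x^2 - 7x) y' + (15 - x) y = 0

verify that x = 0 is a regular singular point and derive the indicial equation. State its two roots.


Divide by x^2 to reach normal form y'' + P_1(x) y' + P_2(x) y = 0 with P_1(x) = 2 - 7/x and P_2(x) = -1/x + 15/x^2.
x = 0 is a singular point because the y'-coefficient 2 - 7/x has a pole at x = 0 and the y-coefficient -1/x + 15/x^2 has a pole at x = 0.
It is a regular singular point because x P_1(x) = p(x) = 2x - 7 and x^2 P_2(x) = q(x) = 15 - x are polynomials, hence analytic at x = 0.
p(0) = -7,  q(0) = 15.
Indicial equation: r(r-1) + p(0) r + q(0) = 0, i.e. r^2 + (p(0) - 1) r + q(0) = 0, i.e. r^2 - 8 r + 15 = 0.
Discriminant: (-8)^2 - 4(15) = 4, so r = (8 ± 2)/2.
Solving: r_1 = 5, r_2 = 3.

indicial: r^2 - 8 r + 15 = 0; roots r_1 = 5, r_2 = 3


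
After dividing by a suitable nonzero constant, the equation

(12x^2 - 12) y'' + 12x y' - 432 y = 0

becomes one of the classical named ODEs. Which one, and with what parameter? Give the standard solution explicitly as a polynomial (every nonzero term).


All three coefficients share the factor -12; dividing through by -12 gives  (1 - x^2) y'' - x y' + 36 y = 0.
This matches the Chebyshev equation (1 - x^2) y'' - x y' + n^2 y = 0 (note the -x y' term, not -2x y') with n^2 = 36, so n = 6; the polynomial solution is T_6(x).
With y = sum_k a_k x^k, matching x^k gives (k+2)(k+1) a_{k+2} = (k^2 - n^2) a_k = (k - 6)(k + 6) a_k. The right side vanishes at k = 6, so the series with the parity of 6 terminates at degree 6.
Standard normalization: leading coefficient of T_n is 2^(n-1), so a_6 = 2^5 = 32. Work downward with a_k = (k+1)(k+2) a_{k+2} / ((k - 6)(k + 6)):
  a_4 = (5)(6)(32) / ((4 - 6)(4 + 6)) = 960/(-20) = -48
  a_2 = (3)(4)(-48) / ((2 - 6)(2 + 6)) = -576/(-32) = 18
  a_0 = (1)(2)(18) / ((0 - 6)(0 + 6)) = 36/(-36) = -1
Hence T_6(x) = 32 x^6 - 48 x^4 + 18 x^2 - 1.

T_6(x); series = 32 x^6 - 48 x^4 + 18 x^2 - 1


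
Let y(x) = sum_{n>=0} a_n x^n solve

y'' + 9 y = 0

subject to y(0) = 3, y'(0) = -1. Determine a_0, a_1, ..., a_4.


Ansatz: y(x) = sum_{n>=0} a_n x^n, so y'(x) = sum_{n>=1} n a_n x^(n-1) and y''(x) = sum_{n>=2} n(n-1) a_n x^(n-2).
Substitute into P(x) y'' + Q(x) y' + R(x) y = 0 with P(x) = 1, Q(x) = 0, R(x) = 9, and match powers of x.
Initial conditions: a_0 = 3, a_1 = -1.
Setting the coefficient of each power of x to zero and solving order by order (substituting the coefficients already found):
  x^0: 2 a_2 + 9 a_0 = 0  ->  2 a_2 = -9 a_0 = -27  ->  a_2 = -27/2
  x^1: 6 a_3 + 9 a_1 = 0  ->  6 a_3 = -9 a_1 = 9  ->  a_3 = 3/2
  x^2: 12 a_4 + 9 a_2 = 0  ->  12 a_4 = -9 a_2 = 243/2  ->  a_4 = 81/8
Truncated series: y(x) = 3 - x - (27/2) x^2 + (3/2) x^3 + (81/8) x^4 + O(x^5).

a_0 = 3; a_1 = -1; a_2 = -27/2; a_3 = 3/2; a_4 = 81/8


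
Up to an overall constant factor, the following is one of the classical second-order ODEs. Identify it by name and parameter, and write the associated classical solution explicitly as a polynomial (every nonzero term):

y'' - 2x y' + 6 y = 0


The equation is already in a standard form:  y'' - 2x y' + 6 y = 0.
This matches the Hermite equation y'' - 2x y' + 2n y = 0 with 2n = 6, so n = 3; the polynomial solution is H_3(x).
With y = sum_k a_k x^k, matching x^k gives (k+2)(k+1) a_{k+2} = 2(k - n) a_k = 2(k - 3) a_k. The right side vanishes at k = 3, so the series with the parity of 3 terminates at degree 3.
Standard normalization: leading coefficient of H_n is 2^n, so a_3 = 2^3 = 8. Work downward with a_k = (k+1)(k+2) a_{k+2} / (2(k - n)):
  a_1 = (2)(3)(8) / (2(1 - 3)) = 48/(-4) = -12
Hence H_3(x) = 8 x^3 - 12 x.

H_3(x); series = 8 x^3 - 12 x


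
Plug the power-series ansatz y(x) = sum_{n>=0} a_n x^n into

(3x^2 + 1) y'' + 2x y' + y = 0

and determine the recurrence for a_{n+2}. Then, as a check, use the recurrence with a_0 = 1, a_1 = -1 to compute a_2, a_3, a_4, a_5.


Substitute y = sum_n a_n x^n.
(1 + 3 x^2) y'' contributes (n+2)(n+1) a_{n+2} + 3 n(n-1) a_n at x^n.
2 x y'(x) contributes 2 n a_n at x^n.
y(x) contributes 1 a_n at x^n.
Matching x^n: (n+2)(n+1) a_{n+2} + (3 n(n-1) + 2 n + 1) a_n = 0.
Thus a_{n+2} = (-3 n(n-1) - 2 n - 1) / ((n+1)(n+2)) * a_n.

Check with a_0 = 1, a_1 = -1 (apply the recurrence for n = 0, 1, 2, 3): a_0 = 1, a_1 = -1, a_2 = -1/2, a_3 = 1/2, a_4 = 11/24, a_5 = -5/8.

a_(n+2) = (-3 n(n-1) - 2 n - 1) / ((n+1)(n+2)) * a_n; check: a_0 = 1, a_1 = -1, a_2 = -1/2, a_3 = 1/2, a_4 = 11/24, a_5 = -5/8


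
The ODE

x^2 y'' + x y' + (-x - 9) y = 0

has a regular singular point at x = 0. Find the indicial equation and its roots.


Divide by x^2 to reach normal form y'' + P_1(x) y' + P_2(x) y = 0 with P_1(x) = 1/x and P_2(x) = -1/x - 9/x^2.
x = 0 is a singular point because the y'-coefficient 1/x has a pole at x = 0 and the y-coefficient -1/x - 9/x^2 has a pole at x = 0.
It is a regular singular point because x P_1(x) = p(x) = 1 and x^2 P_2(x) = q(x) = -x - 9 are polynomials, hence analytic at x = 0.
p(0) = 1,  q(0) = -9.
Indicial equation: r(r-1) + p(0) r + q(0) = 0, i.e. r^2 + (p(0) - 1) r + q(0) = 0, i.e. r^2 - 9 = 0.
Discriminant: (0)^2 - 4(-9) = 36, so r = (0 ± 6)/2.
Solving: r_1 = 3, r_2 = -3.

indicial: r^2 - 9 = 0; roots r_1 = 3, r_2 = -3


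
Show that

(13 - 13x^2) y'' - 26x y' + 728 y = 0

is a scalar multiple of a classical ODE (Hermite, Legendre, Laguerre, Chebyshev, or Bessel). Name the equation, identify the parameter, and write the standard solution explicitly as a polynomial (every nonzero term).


All three coefficients share the factor 13; dividing through by 13 gives  (1 - x^2) y'' - 2x y' + 56 y = 0.
This matches the Legendre equation (1 - x^2) y'' - 2x y' + n(n+1) y = 0 (note the -2x y' term) with n(n+1) = 56, so n = 7; the polynomial solution is P_7(x).
With y = sum_k a_k x^k, matching x^k gives (k+2)(k+1) a_{k+2} = [k(k+1) - n(n+1)] a_k = (k - 7)(k + 8) a_k. The right side vanishes at k = 7, so the series with the parity of 7 terminates at degree 7.
Standard normalization (P_n(1) = 1): leading coefficient (2n)!/(2^n (n!)^2) = 87178291200/(128*25401600) = 429/16, so a_7 = 429/16. Work downward with a_k = (k+1)(k+2) a_{k+2} / ((k - 7)(k + 8)):
  a_5 = (6)(7)(429/16) / ((5 - 7)(5 + 8)) = (9009/8)/(-26) = -693/16
  a_3 = (4)(5)(-693/16) / ((3 - 7)(3 + 8)) = (-3465/4)/(-44) = 315/16
  a_1 = (2)(3)(315/16) / ((1 - 7)(1 + 8)) = (945/8)/(-54) = -35/16
Hence P_7(x) = 429 x^7/16 - 693 x^5/16 + 315 x^3/16 - 35 x/16.

P_7(x); series = 429 x^7/16 - 693 x^5/16 + 315 x^3/16 - 35 x/16


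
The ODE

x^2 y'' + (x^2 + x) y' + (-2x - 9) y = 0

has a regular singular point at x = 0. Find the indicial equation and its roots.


Divide by x^2 to reach normal form y'' + P_1(x) y' + P_2(x) y = 0 with P_1(x) = 1 + 1/x and P_2(x) = -2/x - 9/x^2.
x = 0 is a singular point because the y'-coefficient 1 + 1/x has a pole at x = 0 and the y-coefficient -2/x - 9/x^2 has a pole at x = 0.
It is a regular singular point because x P_1(x) = p(x) = x + 1 and x^2 P_2(x) = q(x) = -2x - 9 are polynomials, hence analytic at x = 0.
p(0) = 1,  q(0) = -9.
Indicial equation: r(r-1) + p(0) r + q(0) = 0, i.e. r^2 + (p(0) - 1) r + q(0) = 0, i.e. r^2 - 9 = 0.
Discriminant: (0)^2 - 4(-9) = 36, so r = (0 ± 6)/2.
Solving: r_1 = 3, r_2 = -3.

indicial: r^2 - 9 = 0; roots r_1 = 3, r_2 = -3


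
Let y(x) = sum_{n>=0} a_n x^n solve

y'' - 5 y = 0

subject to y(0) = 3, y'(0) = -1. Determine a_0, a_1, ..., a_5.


Ansatz: y(x) = sum_{n>=0} a_n x^n, so y'(x) = sum_{n>=1} n a_n x^(n-1) and y''(x) = sum_{n>=2} n(n-1) a_n x^(n-2).
Substitute into P(x) y'' + Q(x) y' + R(x) y = 0 with P(x) = 1, Q(x) = 0, R(x) = -5, and match powers of x.
Initial conditions: a_0 = 3, a_1 = -1.
Setting the coefficient of each power of x to zero and solving order by order (substituting the coefficients already found):
  x^0: 2 a_2 - 5 a_0 = 0  ->  2 a_2 = 5 a_0 = 15  ->  a_2 = 15/2
  x^1: 6 a_3 - 5 a_1 = 0  ->  6 a_3 = 5 a_1 = -5  ->  a_3 = -5/6
  x^2: 12 a_4 - 5 a_2 = 0  ->  12 a_4 = 5 a_2 = 75/2  ->  a_4 = 25/8
  x^3: 20 a_5 - 5 a_3 = 0  ->  20 a_5 = 5 a_3 = -25/6  ->  a_5 = -5/24
Truncated series: y(x) = 3 - x + (15/2) x^2 - (5/6) x^3 + (25/8) x^4 - (5/24) x^5 + O(x^6).

a_0 = 3; a_1 = -1; a_2 = 15/2; a_3 = -5/6; a_4 = 25/8; a_5 = -5/24


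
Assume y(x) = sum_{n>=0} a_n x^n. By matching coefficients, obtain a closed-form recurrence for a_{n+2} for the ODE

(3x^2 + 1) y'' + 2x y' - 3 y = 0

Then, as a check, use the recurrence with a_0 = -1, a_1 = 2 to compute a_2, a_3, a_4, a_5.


Substitute y = sum_n a_n x^n.
(1 + 3 x^2) y'' contributes (n+2)(n+1) a_{n+2} + 3 n(n-1) a_n at x^n.
2 x y'(x) contributes 2 n a_n at x^n.
-3 y(x) contributes -3 a_n at x^n.
Matching x^n: (n+2)(n+1) a_{n+2} + (3 n(n-1) + 2 n - 3) a_n = 0.
Thus a_{n+2} = (-3 n(n-1) - 2 n + 3) / ((n+1)(n+2)) * a_n.

Check with a_0 = -1, a_1 = 2 (apply the recurrence for n = 0, 1, 2, 3): a_0 = -1, a_1 = 2, a_2 = -3/2, a_3 = 1/3, a_4 = 7/8, a_5 = -7/20.

a_(n+2) = (-3 n(n-1) - 2 n + 3) / ((n+1)(n+2)) * a_n; check: a_0 = -1, a_1 = 2, a_2 = -3/2, a_3 = 1/3, a_4 = 7/8, a_5 = -7/20


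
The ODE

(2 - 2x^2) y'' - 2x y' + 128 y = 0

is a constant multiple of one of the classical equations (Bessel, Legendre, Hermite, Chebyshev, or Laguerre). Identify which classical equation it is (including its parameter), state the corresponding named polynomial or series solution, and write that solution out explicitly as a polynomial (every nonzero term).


All three coefficients share the factor 2; dividing through by 2 gives  (1 - x^2) y'' - x y' + 64 y = 0.
This matches the Chebyshev equation (1 - x^2) y'' - x y' + n^2 y = 0 (note the -x y' term, not -2x y') with n^2 = 64, so n = 8; the polynomial solution is T_8(x).
With y = sum_k a_k x^k, matching x^k gives (k+2)(k+1) a_{k+2} = (k^2 - n^2) a_k = (k - 8)(k + 8) a_k. The right side vanishes at k = 8, so the series with the parity of 8 terminates at degree 8.
Standard normalization: leading coefficient of T_n is 2^(n-1), so a_8 = 2^7 = 128. Work downward with a_k = (k+1)(k+2) a_{k+2} / ((k - 8)(k + 8)):
  a_6 = (7)(8)(128) / ((6 - 8)(6 + 8)) = 7168/(-28) = -256
  a_4 = (5)(6)(-256) / ((4 - 8)(4 + 8)) = -7680/(-48) = 160
  a_2 = (3)(4)(160) / ((2 - 8)(2 + 8)) = 1920/(-60) = -32
  a_0 = (1)(2)(-32) / ((0 - 8)(0 + 8)) = -64/(-64) = 1
Hence T_8(x) = 128 x^8 - 256 x^6 + 160 x^4 - 32 x^2 + 1.

T_8(x); series = 128 x^8 - 256 x^6 + 160 x^4 - 32 x^2 + 1


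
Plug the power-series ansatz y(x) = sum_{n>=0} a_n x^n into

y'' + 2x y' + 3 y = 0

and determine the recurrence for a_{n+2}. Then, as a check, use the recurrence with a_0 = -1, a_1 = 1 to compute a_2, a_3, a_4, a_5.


Substitute y = sum_n a_n x^n.
y''(x) has coefficient (n+2)(n+1) a_{n+2} at x^n;
2 x y'(x) has coefficient 2 n a_n at x^n (shift);
3 y(x) has coefficient 3 a_n at x^n.
Matching x^n: (n+2)(n+1) a_{n+2} + (2n + 3) a_n = 0.
Thus a_{n+2} = (-2n - 3) / ((n+1)(n+2)) * a_n.

Check with a_0 = -1, a_1 = 1 (apply the recurrence for n = 0, 1, 2, 3): a_0 = -1, a_1 = 1, a_2 = 3/2, a_3 = -5/6, a_4 = -7/8, a_5 = 3/8.

a_(n+2) = (-2n - 3) / ((n+1)(n+2)) * a_n; check: a_0 = -1, a_1 = 1, a_2 = 3/2, a_3 = -5/6, a_4 = -7/8, a_5 = 3/8


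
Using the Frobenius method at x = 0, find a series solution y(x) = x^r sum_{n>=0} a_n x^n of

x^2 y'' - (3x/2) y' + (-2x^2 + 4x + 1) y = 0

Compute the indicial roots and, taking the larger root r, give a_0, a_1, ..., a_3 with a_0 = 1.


Write in Frobenius form y'' + (p(x)/x) y' + (q(x)/x^2) y = 0:
  p(x) = -3/2,  q(x) = -2x^2 + 4x + 1.
Indicial equation: r(r-1) + (-3/2) r + (1) = 0 -> roots r_1 = 2, r_2 = 1/2.
Take r = r_1 = 2. Let y(x) = x^r sum_{n>=0} a_n x^n with a_0 = 1.
Substitute y = x^r sum a_n x^n and match x^{r+n}. The recurrence is
  D(n) a_n + 4 a_{n-1} - 2 a_{n-2} = 0,  where D(n) = (r+n)(r+n-1) + (-3/2)(r+n) + (1).
  a_n = [-4 a_{n-1} + 2 a_{n-2}] / D(n).
Since the indicial polynomial factors as (r - r_1)(r - r_2), D(n) = (r_1 + n - r_1)(r_1 + n - r_2) = n(n + 3/2).
Evaluating step by step (a_0 = 1):
  n = 1: D(1) = 1(1 + 3/2) = 5/2; numerator = -4(1) = -4; a_1 = (-4)/(5/2) = -8/5
  n = 2: D(2) = 2(2 + 3/2) = 7; numerator = -4(-8/5) + 2(1) = 42/5; a_2 = (42/5)/(7) = 6/5
  n = 3: D(3) = 3(3 + 3/2) = 27/2; numerator = -4(6/5) + 2(-8/5) = -8; a_3 = (-8)/(27/2) = -16/27

r = 2; a_0 = 1; a_1 = -8/5; a_2 = 6/5; a_3 = -16/27


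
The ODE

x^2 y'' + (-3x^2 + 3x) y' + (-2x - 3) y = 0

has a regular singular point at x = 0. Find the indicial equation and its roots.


Divide by x^2 to reach normal form y'' + P_1(x) y' + P_2(x) y = 0 with P_1(x) = -3 + 3/x and P_2(x) = -2/x - 3/x^2.
x = 0 is a singular point because the y'-coefficient -3 + 3/x has a pole at x = 0 and the y-coefficient -2/x - 3/x^2 has a pole at x = 0.
It is a regular singular point because x P_1(x) = p(x) = 3 - 3x and x^2 P_2(x) = q(x) = -2x - 3 are polynomials, hence analytic at x = 0.
p(0) = 3,  q(0) = -3.
Indicial equation: r(r-1) + p(0) r + q(0) = 0, i.e. r^2 + (p(0) - 1) r + q(0) = 0, i.e. r^2 + 2 r - 3 = 0.
Discriminant: (2)^2 - 4(-3) = 16, so r = (-2 ± 4)/2.
Solving: r_1 = 1, r_2 = -3.

indicial: r^2 + 2 r - 3 = 0; roots r_1 = 1, r_2 = -3


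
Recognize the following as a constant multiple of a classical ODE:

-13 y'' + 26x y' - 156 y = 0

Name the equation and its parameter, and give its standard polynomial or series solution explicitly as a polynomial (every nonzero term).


All three coefficients share the factor -13; dividing through by -13 gives  y'' - 2x y' + 12 y = 0.
This matches the Hermite equation y'' - 2x y' + 2n y = 0 with 2n = 12, so n = 6; the polynomial solution is H_6(x).
With y = sum_k a_k x^k, matching x^k gives (k+2)(k+1) a_{k+2} = 2(k - n) a_k = 2(k - 6) a_k. The right side vanishes at k = 6, so the series with the parity of 6 terminates at degree 6.
Standard normalization: leading coefficient of H_n is 2^n, so a_6 = 2^6 = 64. Work downward with a_k = (k+1)(k+2) a_{k+2} / (2(k - n)):
  a_4 = (5)(6)(64) / (2(4 - 6)) = 1920/(-4) = -480
  a_2 = (3)(4)(-480) / (2(2 - 6)) = -5760/(-8) = 720
  a_0 = (1)(2)(720) / (2(0 - 6)) = 1440/(-12) = -120
Hence H_6(x) = 64 x^6 - 480 x^4 + 720 x^2 - 120.

H_6(x); series = 64 x^6 - 480 x^4 + 720 x^2 - 120


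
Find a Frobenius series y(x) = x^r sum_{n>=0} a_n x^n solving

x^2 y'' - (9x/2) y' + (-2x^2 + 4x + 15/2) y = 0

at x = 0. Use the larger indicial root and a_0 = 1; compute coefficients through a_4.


Write in Frobenius form y'' + (p(x)/x) y' + (q(x)/x^2) y = 0:
  p(x) = -9/2,  q(x) = -2x^2 + 4x + 15/2.
Indicial equation: r(r-1) + (-9/2) r + (15/2) = 0 -> roots r_1 = 3, r_2 = 5/2.
Take r = r_1 = 3. Let y(x) = x^r sum_{n>=0} a_n x^n with a_0 = 1.
Substitute y = x^r sum a_n x^n and match x^{r+n}. The recurrence is
  D(n) a_n + 4 a_{n-1} - 2 a_{n-2} = 0,  where D(n) = (r+n)(r+n-1) + (-9/2)(r+n) + (15/2).
  a_n = [-4 a_{n-1} + 2 a_{n-2}] / D(n).
Since the indicial polynomial factors as (r - r_1)(r - r_2), D(n) = (r_1 + n - r_1)(r_1 + n - r_2) = n(n + 1/2).
Evaluating step by step (a_0 = 1):
  n = 1: D(1) = 1(1 + 1/2) = 3/2; numerator = -4(1) = -4; a_1 = (-4)/(3/2) = -8/3
  n = 2: D(2) = 2(2 + 1/2) = 5; numerator = -4(-8/3) + 2(1) = 38/3; a_2 = (38/3)/(5) = 38/15
  n = 3: D(3) = 3(3 + 1/2) = 21/2; numerator = -4(38/15) + 2(-8/3) = -232/15; a_3 = (-232/15)/(21/2) = -464/315
  n = 4: D(4) = 4(4 + 1/2) = 18; numerator = -4(-464/315) + 2(38/15) = 3452/315; a_4 = (3452/315)/(18) = 1726/2835

r = 3; a_0 = 1; a_1 = -8/3; a_2 = 38/15; a_3 = -464/315; a_4 = 1726/2835


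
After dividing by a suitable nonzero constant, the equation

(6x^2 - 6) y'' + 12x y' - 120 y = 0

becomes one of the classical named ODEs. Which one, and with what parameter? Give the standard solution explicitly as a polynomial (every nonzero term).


All three coefficients share the factor -6; dividing through by -6 gives  (1 - x^2) y'' - 2x y' + 20 y = 0.
This matches the Legendre equation (1 - x^2) y'' - 2x y' + n(n+1) y = 0 (note the -2x y' term) with n(n+1) = 20, so n = 4; the polynomial solution is P_4(x).
With y = sum_k a_k x^k, matching x^k gives (k+2)(k+1) a_{k+2} = [k(k+1) - n(n+1)] a_k = (k - 4)(k + 5) a_k. The right side vanishes at k = 4, so the series with the parity of 4 terminates at degree 4.
Standard normalization (P_n(1) = 1): leading coefficient (2n)!/(2^n (n!)^2) = 40320/(16*576) = 35/8, so a_4 = 35/8. Work downward with a_k = (k+1)(k+2) a_{k+2} / ((k - 4)(k + 5)):
  a_2 = (3)(4)(35/8) / ((2 - 4)(2 + 5)) = (105/2)/(-14) = -15/4
  a_0 = (1)(2)(-15/4) / ((0 - 4)(0 + 5)) = (-15/2)/(-20) = 3/8
Hence P_4(x) = 35 x^4/8 - 15 x^2/4 + 3/8.

P_4(x); series = 35 x^4/8 - 15 x^2/4 + 3/8


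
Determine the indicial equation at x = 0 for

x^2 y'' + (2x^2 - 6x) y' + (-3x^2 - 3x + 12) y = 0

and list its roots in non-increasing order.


Divide by x^2 to reach normal form y'' + P_1(x) y' + P_2(x) y = 0 with P_1(x) = 2 - 6/x and P_2(x) = -3 - 3/x + 12/x^2.
x = 0 is a singular point because the y'-coefficient 2 - 6/x has a pole at x = 0 and the y-coefficient -3 - 3/x + 12/x^2 has a pole at x = 0.
It is a regular singular point because x P_1(x) = p(x) = 2x - 6 and x^2 P_2(x) = q(x) = -3x^2 - 3x + 12 are polynomials, hence analytic at x = 0.
p(0) = -6,  q(0) = 12.
Indicial equation: r(r-1) + p(0) r + q(0) = 0, i.e. r^2 + (p(0) - 1) r + q(0) = 0, i.e. r^2 - 7 r + 12 = 0.
Discriminant: (-7)^2 - 4(12) = 1, so r = (7 ± 1)/2.
Solving: r_1 = 4, r_2 = 3.

indicial: r^2 - 7 r + 12 = 0; roots r_1 = 4, r_2 = 3


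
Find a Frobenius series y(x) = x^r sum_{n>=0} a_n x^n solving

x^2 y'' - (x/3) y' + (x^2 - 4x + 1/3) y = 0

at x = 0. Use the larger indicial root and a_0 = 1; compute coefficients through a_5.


Write in Frobenius form y'' + (p(x)/x) y' + (q(x)/x^2) y = 0:
  p(x) = -1/3,  q(x) = x^2 - 4x + 1/3.
Indicial equation: r(r-1) + (-1/3) r + (1/3) = 0 -> roots r_1 = 1, r_2 = 1/3.
Take r = r_1 = 1. Let y(x) = x^r sum_{n>=0} a_n x^n with a_0 = 1.
Substitute y = x^r sum a_n x^n and match x^{r+n}. The recurrence is
  D(n) a_n - 4 a_{n-1} + 1 a_{n-2} = 0,  where D(n) = (r+n)(r+n-1) + (-1/3)(r+n) + (1/3).
  a_n = [4 a_{n-1} - 1 a_{n-2}] / D(n).
Since the indicial polynomial factors as (r - r_1)(r - r_2), D(n) = (r_1 + n - r_1)(r_1 + n - r_2) = n(n + 2/3).
Evaluating step by step (a_0 = 1):
  n = 1: D(1) = 1(1 + 2/3) = 5/3; numerator = 4(1) = 4; a_1 = (4)/(5/3) = 12/5
  n = 2: D(2) = 2(2 + 2/3) = 16/3; numerator = 4(12/5) - 1(1) = 43/5; a_2 = (43/5)/(16/3) = 129/80
  n = 3: D(3) = 3(3 + 2/3) = 11; numerator = 4(129/80) - 1(12/5) = 81/20; a_3 = (81/20)/(11) = 81/220
  n = 4: D(4) = 4(4 + 2/3) = 56/3; numerator = 4(81/220) - 1(129/80) = -123/880; a_4 = (-123/880)/(56/3) = -369/49280
  n = 5: D(5) = 5(5 + 2/3) = 85/3; numerator = 4(-369/49280) - 1(81/220) = -981/2464; a_5 = (-981/2464)/(85/3) = -2943/209440

r = 1; a_0 = 1; a_1 = 12/5; a_2 = 129/80; a_3 = 81/220; a_4 = -369/49280; a_5 = -2943/209440


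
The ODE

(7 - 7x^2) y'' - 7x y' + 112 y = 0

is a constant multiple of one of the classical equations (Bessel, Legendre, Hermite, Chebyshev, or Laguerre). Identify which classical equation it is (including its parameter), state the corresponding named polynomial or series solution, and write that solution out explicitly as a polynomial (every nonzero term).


All three coefficients share the factor 7; dividing through by 7 gives  (1 - x^2) y'' - x y' + 16 y = 0.
This matches the Chebyshev equation (1 - x^2) y'' - x y' + n^2 y = 0 (note the -x y' term, not -2x y') with n^2 = 16, so n = 4; the polynomial solution is T_4(x).
With y = sum_k a_k x^k, matching x^k gives (k+2)(k+1) a_{k+2} = (k^2 - n^2) a_k = (k - 4)(k + 4) a_k. The right side vanishes at k = 4, so the series with the parity of 4 terminates at degree 4.
Standard normalization: leading coefficient of T_n is 2^(n-1), so a_4 = 2^3 = 8. Work downward with a_k = (k+1)(k+2) a_{k+2} / ((k - 4)(k + 4)):
  a_2 = (3)(4)(8) / ((2 - 4)(2 + 4)) = 96/(-12) = -8
  a_0 = (1)(2)(-8) / ((0 - 4)(0 + 4)) = -16/(-16) = 1
Hence T_4(x) = 8 x^4 - 8 x^2 + 1.

T_4(x); series = 8 x^4 - 8 x^2 + 1


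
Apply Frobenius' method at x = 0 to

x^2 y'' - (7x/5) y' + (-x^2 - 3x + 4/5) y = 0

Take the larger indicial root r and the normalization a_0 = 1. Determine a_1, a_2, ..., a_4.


Write in Frobenius form y'' + (p(x)/x) y' + (q(x)/x^2) y = 0:
  p(x) = -7/5,  q(x) = -x^2 - 3x + 4/5.
Indicial equation: r(r-1) + (-7/5) r + (4/5) = 0 -> roots r_1 = 2, r_2 = 2/5.
Take r = r_1 = 2. Let y(x) = x^r sum_{n>=0} a_n x^n with a_0 = 1.
Substitute y = x^r sum a_n x^n and match x^{r+n}. The recurrence is
  D(n) a_n - 3 a_{n-1} - 1 a_{n-2} = 0,  where D(n) = (r+n)(r+n-1) + (-7/5)(r+n) + (4/5).
  a_n = [3 a_{n-1} + 1 a_{n-2}] / D(n).
Since the indicial polynomial factors as (r - r_1)(r - r_2), D(n) = (r_1 + n - r_1)(r_1 + n - r_2) = n(n + 8/5).
Evaluating step by step (a_0 = 1):
  n = 1: D(1) = 1(1 + 8/5) = 13/5; numerator = 3(1) = 3; a_1 = (3)/(13/5) = 15/13
  n = 2: D(2) = 2(2 + 8/5) = 36/5; numerator = 3(15/13) + 1(1) = 58/13; a_2 = (58/13)/(36/5) = 145/234
  n = 3: D(3) = 3(3 + 8/5) = 69/5; numerator = 3(145/234) + 1(15/13) = 235/78; a_3 = (235/78)/(69/5) = 1175/5382
  n = 4: D(4) = 4(4 + 8/5) = 112/5; numerator = 3(1175/5382) + 1(145/234) = 3430/2691; a_4 = (3430/2691)/(112/5) = 1225/21528

r = 2; a_0 = 1; a_1 = 15/13; a_2 = 145/234; a_3 = 1175/5382; a_4 = 1225/21528


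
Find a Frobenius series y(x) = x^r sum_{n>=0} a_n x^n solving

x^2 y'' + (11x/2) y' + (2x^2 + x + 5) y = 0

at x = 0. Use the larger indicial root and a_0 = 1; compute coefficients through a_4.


Write in Frobenius form y'' + (p(x)/x) y' + (q(x)/x^2) y = 0:
  p(x) = 11/2,  q(x) = 2x^2 + x + 5.
Indicial equation: r(r-1) + (11/2) r + (5) = 0 -> roots r_1 = -2, r_2 = -5/2.
Take r = r_1 = -2. Let y(x) = x^r sum_{n>=0} a_n x^n with a_0 = 1.
Substitute y = x^r sum a_n x^n and match x^{r+n}. The recurrence is
  D(n) a_n + 1 a_{n-1} + 2 a_{n-2} = 0,  where D(n) = (r+n)(r+n-1) + (11/2)(r+n) + (5).
  a_n = [-1 a_{n-1} - 2 a_{n-2}] / D(n).
Since the indicial polynomial factors as (r - r_1)(r - r_2), D(n) = (r_1 + n - r_1)(r_1 + n - r_2) = n(n + 1/2).
Evaluating step by step (a_0 = 1):
  n = 1: D(1) = 1(1 + 1/2) = 3/2; numerator = -1(1) = -1; a_1 = (-1)/(3/2) = -2/3
  n = 2: D(2) = 2(2 + 1/2) = 5; numerator = -1(-2/3) - 2(1) = -4/3; a_2 = (-4/3)/(5) = -4/15
  n = 3: D(3) = 3(3 + 1/2) = 21/2; numerator = -1(-4/15) - 2(-2/3) = 8/5; a_3 = (8/5)/(21/2) = 16/105
  n = 4: D(4) = 4(4 + 1/2) = 18; numerator = -1(16/105) - 2(-4/15) = 8/21; a_4 = (8/21)/(18) = 4/189

r = -2; a_0 = 1; a_1 = -2/3; a_2 = -4/15; a_3 = 16/105; a_4 = 4/189


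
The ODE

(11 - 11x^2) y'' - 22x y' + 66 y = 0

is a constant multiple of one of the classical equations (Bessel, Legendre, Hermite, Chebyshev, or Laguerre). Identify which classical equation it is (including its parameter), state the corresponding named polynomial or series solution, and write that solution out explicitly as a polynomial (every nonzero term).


All three coefficients share the factor 11; dividing through by 11 gives  (1 - x^2) y'' - 2x y' + 6 y = 0.
This matches the Legendre equation (1 - x^2) y'' - 2x y' + n(n+1) y = 0 (note the -2x y' term) with n(n+1) = 6, so n = 2; the polynomial solution is P_2(x).
With y = sum_k a_k x^k, matching x^k gives (k+2)(k+1) a_{k+2} = [k(k+1) - n(n+1)] a_k = (k - 2)(k + 3) a_k. The right side vanishes at k = 2, so the series with the parity of 2 terminates at degree 2.
Standard normalization (P_n(1) = 1): leading coefficient (2n)!/(2^n (n!)^2) = 24/(4*4) = 3/2, so a_2 = 3/2. Work downward with a_k = (k+1)(k+2) a_{k+2} / ((k - 2)(k + 3)):
  a_0 = (1)(2)(3/2) / ((0 - 2)(0 + 3)) = 3/(-6) = -1/2
Hence P_2(x) = 3 x^2/2 - 1/2.

P_2(x); series = 3 x^2/2 - 1/2


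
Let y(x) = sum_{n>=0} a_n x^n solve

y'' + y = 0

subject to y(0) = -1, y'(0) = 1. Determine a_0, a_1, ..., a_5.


Ansatz: y(x) = sum_{n>=0} a_n x^n, so y'(x) = sum_{n>=1} n a_n x^(n-1) and y''(x) = sum_{n>=2} n(n-1) a_n x^(n-2).
Substitute into P(x) y'' + Q(x) y' + R(x) y = 0 with P(x) = 1, Q(x) = 0, R(x) = 1, and match powers of x.
Initial conditions: a_0 = -1, a_1 = 1.
Setting the coefficient of each power of x to zero and solving order by order (substituting the coefficients already found):
  x^0: 2 a_2 + a_0 = 0  ->  2 a_2 = -a_0 = 1  ->  a_2 = 1/2
  x^1: 6 a_3 + a_1 = 0  ->  6 a_3 = -a_1 = -1  ->  a_3 = -1/6
  x^2: 12 a_4 + a_2 = 0  ->  12 a_4 = -a_2 = -1/2  ->  a_4 = -1/24
  x^3: 20 a_5 + a_3 = 0  ->  20 a_5 = -a_3 = 1/6  ->  a_5 = 1/120
Truncated series: y(x) = -1 + x + (1/2) x^2 - (1/6) x^3 - (1/24) x^4 + (1/120) x^5 + O(x^6).

a_0 = -1; a_1 = 1; a_2 = 1/2; a_3 = -1/6; a_4 = -1/24; a_5 = 1/120


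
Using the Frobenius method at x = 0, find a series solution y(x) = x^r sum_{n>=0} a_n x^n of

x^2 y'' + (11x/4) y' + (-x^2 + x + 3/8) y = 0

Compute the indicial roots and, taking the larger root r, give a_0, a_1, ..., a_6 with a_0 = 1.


Write in Frobenius form y'' + (p(x)/x) y' + (q(x)/x^2) y = 0:
  p(x) = 11/4,  q(x) = -x^2 + x + 3/8.
Indicial equation: r(r-1) + (11/4) r + (3/8) = 0 -> roots r_1 = -1/4, r_2 = -3/2.
Take r = r_1 = -1/4. Let y(x) = x^r sum_{n>=0} a_n x^n with a_0 = 1.
Substitute y = x^r sum a_n x^n and match x^{r+n}. The recurrence is
  D(n) a_n + 1 a_{n-1} - 1 a_{n-2} = 0,  where D(n) = (r+n)(r+n-1) + (11/4)(r+n) + (3/8).
  a_n = [-1 a_{n-1} + 1 a_{n-2}] / D(n).
Since the indicial polynomial factors as (r - r_1)(r - r_2), D(n) = (r_1 + n - r_1)(r_1 + n - r_2) = n(n + 5/4).
Evaluating step by step (a_0 = 1):
  n = 1: D(1) = 1(1 + 5/4) = 9/4; numerator = -1(1) = -1; a_1 = (-1)/(9/4) = -4/9
  n = 2: D(2) = 2(2 + 5/4) = 13/2; numerator = -1(-4/9) + 1(1) = 13/9; a_2 = (13/9)/(13/2) = 2/9
  n = 3: D(3) = 3(3 + 5/4) = 51/4; numerator = -1(2/9) + 1(-4/9) = -2/3; a_3 = (-2/3)/(51/4) = -8/153
  n = 4: D(4) = 4(4 + 5/4) = 21; numerator = -1(-8/153) + 1(2/9) = 14/51; a_4 = (14/51)/(21) = 2/153
  n = 5: D(5) = 5(5 + 5/4) = 125/4; numerator = -1(2/153) + 1(-8/153) = -10/153; a_5 = (-10/153)/(125/4) = -8/3825
  n = 6: D(6) = 6(6 + 5/4) = 87/2; numerator = -1(-8/3825) + 1(2/153) = 58/3825; a_6 = (58/3825)/(87/2) = 4/11475

r = -1/4; a_0 = 1; a_1 = -4/9; a_2 = 2/9; a_3 = -8/153; a_4 = 2/153; a_5 = -8/3825; a_6 = 4/11475
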